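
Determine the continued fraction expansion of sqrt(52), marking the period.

Write x_i = (sqrt(52) + m_i)/d_i with (m_0, d_0) = (0, 1). a_0 = floor(sqrt(52)) = 7, since 7^2 = 49 <= 52 < 64 = 8^2.
Iterate m_{i+1} = d_i*a_i - m_i, d_{i+1} = (52 - m_{i+1}^2)/d_i, a_{i+1} = floor((a_0 + m_{i+1})/d_{i+1}):
  m_1 = 1*7 - 0 = 7, d_1 = (52 - 7^2)/1 = 3/1 = 3, a_1 = floor((7 + 7)/3) = 4.
  m_2 = 3*4 - 7 = 5, d_2 = (52 - 5^2)/3 = 27/3 = 9, a_2 = floor((7 + 5)/9) = 1.
  m_3 = 9*1 - 5 = 4, d_3 = (52 - 4^2)/9 = 36/9 = 4, a_3 = floor((7 + 4)/4) = 2.
  m_4 = 4*2 - 4 = 4, d_4 = (52 - 4^2)/4 = 36/4 = 9, a_4 = floor((7 + 4)/9) = 1.
  m_5 = 9*1 - 4 = 5, d_5 = (52 - 5^2)/9 = 27/9 = 3, a_5 = floor((7 + 5)/3) = 4.
  m_6 = 3*4 - 5 = 7, d_6 = (52 - 7^2)/3 = 3/3 = 1, a_6 = floor((7 + 7)/1) = 14.
  m_7 = 1*14 - 7 = 7, d_7 = (52 - 7^2)/1 = 3/1 = 3: (m_7, d_7) = (m_1, d_1) = (7, 3), so from here the quotients repeat a_1, ..., a_6; the period length is 6.
Hence the expansion of sqrt(52) is a_0 = 7 followed by the repeating block 4, 1, 2, 1, 4, 14 (period 6).

[7; (4, 1, 2, 1, 4, 14)]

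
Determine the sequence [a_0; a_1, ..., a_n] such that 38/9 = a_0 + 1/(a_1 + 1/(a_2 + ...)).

[4; 4, 2]

Run the Euclidean algorithm on 38 and 9; the successive quotients are the partial quotients a_0, a_1, ... (each step inverts the fractional part left over by the previous one):
  38 = 4*9 + 2, so a_0 = 4.
  9 = 4*2 + 1, so a_1 = 4.
  2 = 2*1 + 0, so a_2 = 2.
The remainder reaches 0 after 3 divisions, so the expansion has 3 partial quotients, read off in order.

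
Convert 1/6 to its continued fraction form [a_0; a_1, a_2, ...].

[0; 6]

Run the Euclidean algorithm on 1 and 6; the successive quotients are the partial quotients a_0, a_1, ... (each step inverts the fractional part left over by the previous one):
  1 = 0*6 + 1, so a_0 = 0.
  6 = 6*1 + 0, so a_1 = 6.
The remainder reaches 0 after 2 divisions, so the expansion has 2 partial quotients, read off in order.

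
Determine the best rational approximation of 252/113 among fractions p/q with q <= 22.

Expand x = 252/113 as a continued fraction with the Euclidean algorithm:
  252 = 2*113 + 26, so a_0 = 2.
  113 = 4*26 + 9, so a_1 = 4.
  26 = 2*9 + 8, so a_2 = 2.
  9 = 1*8 + 1, so a_3 = 1.
  8 = 8*1 + 0, so a_4 = 8.
so x = [2; 4, 2, 1, 8].
Convergents (p_i = a_i*p_{i-1} + p_{i-2}, q_i = a_i*q_{i-1} + q_{i-2} with p_{-2}=0, p_{-1}=1, q_{-2}=1, q_{-1}=0), until the denominator exceeds 22:
  i=0: a_0=2, p_0 = 2*1 + 0 = 2, q_0 = 2*0 + 1 = 1.
  i=1: a_1=4, p_1 = 4*2 + 1 = 9, q_1 = 4*1 + 0 = 4.
  i=2: a_2=2, p_2 = 2*9 + 2 = 20, q_2 = 2*4 + 1 = 9.
  i=3: a_3=1, p_3 = 1*20 + 9 = 29, q_3 = 1*9 + 4 = 13.
  i=4: a_4=8, p_4 = 8*29 + 20 = 252, q_4 = 8*13 + 9 = 113.
q_4 = 113 > 22, so the last convergent with denominator <= 22 is p_3/q_3 = 29/13.
The closest fraction with denominator <= 22 is either p_3/q_3 or the intermediate fraction (k*p_3 + p_2)/(k*q_3 + q_2) with the largest k >= 1 whose denominator stays <= 22; these approach x as k grows, and every other convergent or intermediate fraction in range is farther away.
Largest k: floor((22 - q_2)/q_3) = floor((22 - 9)/13) = 1.
That gives (1*29 + 20)/(1*13 + 9) = 49/22.
Compare the errors: |x - 29/13| = |252*13 - 29*113|/(113*13) = 1/1469, and |x - 49/22| = |252*22 - 49*113|/(113*22) = 7/2486.
Cross-multiplying, 1*2486 = 2486 < 10283 = 7*1469, so 1/1469 is smaller: the convergent 29/13 is closer to x than 49/22.

29/13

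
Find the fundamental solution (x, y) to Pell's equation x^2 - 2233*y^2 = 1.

First expand sqrt(2233) as a continued fraction. With x_i = (sqrt(2233) + m_i)/d_i and (m_0, d_0) = (0, 1): a_0 = floor(sqrt(2233)) = 47, since 47^2 = 2209 <= 2233 < 2304 = 48^2.
Iterate m_{i+1} = d_i*a_i - m_i, d_{i+1} = (2233 - m_{i+1}^2)/d_i, a_{i+1} = floor((a_0 + m_{i+1})/d_{i+1}):
  m_1 = 1*47 - 0 = 47, d_1 = (2233 - 47^2)/1 = 24/1 = 24, a_1 = floor((47 + 47)/24) = 3.
  m_2 = 24*3 - 47 = 25, d_2 = (2233 - 25^2)/24 = 1608/24 = 67, a_2 = floor((47 + 25)/67) = 1.
  m_3 = 67*1 - 25 = 42, d_3 = (2233 - 42^2)/67 = 469/67 = 7, a_3 = floor((47 + 42)/7) = 12.
  m_4 = 7*12 - 42 = 42, d_4 = (2233 - 42^2)/7 = 469/7 = 67, a_4 = floor((47 + 42)/67) = 1.
  m_5 = 67*1 - 42 = 25, d_5 = (2233 - 25^2)/67 = 1608/67 = 24, a_5 = floor((47 + 25)/24) = 3.
  m_6 = 24*3 - 25 = 47, d_6 = (2233 - 47^2)/24 = 24/24 = 1, a_6 = floor((47 + 47)/1) = 94.
  m_7 = 1*94 - 47 = 47, d_7 = (2233 - 47^2)/1 = 24/1 = 24: (m_7, d_7) = (m_1, d_1) = (47, 24), so from here the quotients repeat a_1, ..., a_6; the period length is 6.
So sqrt(2233) = [47; (3, 1, 12, 1, 3, 94)] with period length k = 6.
k is even, so the fundamental solution of x^2 - 2233y^2 = 1 is (p_{k-1}, q_{k-1}) = (p_5, q_5); compute convergents through index 5.
Convergents (p_i = a_i*p_{i-1} + p_{i-2}, q_i = a_i*q_{i-1} + q_{i-2} with p_{-2}=0, p_{-1}=1, q_{-2}=1, q_{-1}=0):
  i=0: a_0=47, p_0 = 47*1 + 0 = 47, q_0 = 47*0 + 1 = 1.
  i=1: a_1=3, p_1 = 3*47 + 1 = 142, q_1 = 3*1 + 0 = 3.
  i=2: a_2=1, p_2 = 1*142 + 47 = 189, q_2 = 1*3 + 1 = 4.
  i=3: a_3=12, p_3 = 12*189 + 142 = 2410, q_3 = 12*4 + 3 = 51.
  i=4: a_4=1, p_4 = 1*2410 + 189 = 2599, q_4 = 1*51 + 4 = 55.
  i=5: a_5=3, p_5 = 3*2599 + 2410 = 10207, q_5 = 3*55 + 51 = 216.
Check: 10207^2 - 2233*216^2 = 104182849 - 104182848 = 1, so (x, y) = (10207, 216) solves the equation, and by the theorem it is the least positive solution.

(x, y) = (10207, 216)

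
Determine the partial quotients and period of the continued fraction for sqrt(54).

Write x_i = (sqrt(54) + m_i)/d_i with (m_0, d_0) = (0, 1). a_0 = floor(sqrt(54)) = 7, since 7^2 = 49 <= 54 < 64 = 8^2.
Iterate m_{i+1} = d_i*a_i - m_i, d_{i+1} = (54 - m_{i+1}^2)/d_i, a_{i+1} = floor((a_0 + m_{i+1})/d_{i+1}):
  m_1 = 1*7 - 0 = 7, d_1 = (54 - 7^2)/1 = 5/1 = 5, a_1 = floor((7 + 7)/5) = 2.
  m_2 = 5*2 - 7 = 3, d_2 = (54 - 3^2)/5 = 45/5 = 9, a_2 = floor((7 + 3)/9) = 1.
  m_3 = 9*1 - 3 = 6, d_3 = (54 - 6^2)/9 = 18/9 = 2, a_3 = floor((7 + 6)/2) = 6.
  m_4 = 2*6 - 6 = 6, d_4 = (54 - 6^2)/2 = 18/2 = 9, a_4 = floor((7 + 6)/9) = 1.
  m_5 = 9*1 - 6 = 3, d_5 = (54 - 3^2)/9 = 45/9 = 5, a_5 = floor((7 + 3)/5) = 2.
  m_6 = 5*2 - 3 = 7, d_6 = (54 - 7^2)/5 = 5/5 = 1, a_6 = floor((7 + 7)/1) = 14.
  m_7 = 1*14 - 7 = 7, d_7 = (54 - 7^2)/1 = 5/1 = 5: (m_7, d_7) = (m_1, d_1) = (7, 5), so from here the quotients repeat a_1, ..., a_6; the period length is 6.
Hence the expansion of sqrt(54) is a_0 = 7 followed by the repeating block 2, 1, 6, 1, 2, 14 (period 6).

[7; (2, 1, 6, 1, 2, 14)]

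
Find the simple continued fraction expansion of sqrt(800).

[28; (3, 1, 1, 13, 1, 1, 3, 56)]

Write x_i = (sqrt(800) + m_i)/d_i with (m_0, d_0) = (0, 1). a_0 = floor(sqrt(800)) = 28, since 28^2 = 784 <= 800 < 841 = 29^2.
Iterate m_{i+1} = d_i*a_i - m_i, d_{i+1} = (800 - m_{i+1}^2)/d_i, a_{i+1} = floor((a_0 + m_{i+1})/d_{i+1}):
  m_1 = 1*28 - 0 = 28, d_1 = (800 - 28^2)/1 = 16/1 = 16, a_1 = floor((28 + 28)/16) = 3.
  m_2 = 16*3 - 28 = 20, d_2 = (800 - 20^2)/16 = 400/16 = 25, a_2 = floor((28 + 20)/25) = 1.
  m_3 = 25*1 - 20 = 5, d_3 = (800 - 5^2)/25 = 775/25 = 31, a_3 = floor((28 + 5)/31) = 1.
  m_4 = 31*1 - 5 = 26, d_4 = (800 - 26^2)/31 = 124/31 = 4, a_4 = floor((28 + 26)/4) = 13.
  m_5 = 4*13 - 26 = 26, d_5 = (800 - 26^2)/4 = 124/4 = 31, a_5 = floor((28 + 26)/31) = 1.
  m_6 = 31*1 - 26 = 5, d_6 = (800 - 5^2)/31 = 775/31 = 25, a_6 = floor((28 + 5)/25) = 1.
  m_7 = 25*1 - 5 = 20, d_7 = (800 - 20^2)/25 = 400/25 = 16, a_7 = floor((28 + 20)/16) = 3.
  m_8 = 16*3 - 20 = 28, d_8 = (800 - 28^2)/16 = 16/16 = 1, a_8 = floor((28 + 28)/1) = 56.
  m_9 = 1*56 - 28 = 28, d_9 = (800 - 28^2)/1 = 16/1 = 16: (m_9, d_9) = (m_1, d_1) = (28, 16), so from here the quotients repeat a_1, ..., a_8; the period length is 8.
Hence the expansion of sqrt(800) is a_0 = 28 followed by the repeating block 3, 1, 1, 13, 1, 1, 3, 56 (period 8).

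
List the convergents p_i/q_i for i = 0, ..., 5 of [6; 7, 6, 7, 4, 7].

6/1, 43/7, 264/43, 1891/308, 7828/1275, 56687/9233

Using the convergent recurrence p_i = a_i*p_{i-1} + p_{i-2}, q_i = a_i*q_{i-1} + q_{i-2} with p_{-2}=0, p_{-1}=1, q_{-2}=1, q_{-1}=0:
  i=0: a_0=6, p_0 = 6*1 + 0 = 6, q_0 = 6*0 + 1 = 1.
  i=1: a_1=7, p_1 = 7*6 + 1 = 43, q_1 = 7*1 + 0 = 7.
  i=2: a_2=6, p_2 = 6*43 + 6 = 264, q_2 = 6*7 + 1 = 43.
  i=3: a_3=7, p_3 = 7*264 + 43 = 1891, q_3 = 7*43 + 7 = 308.
  i=4: a_4=4, p_4 = 4*1891 + 264 = 7828, q_4 = 4*308 + 43 = 1275.
  i=5: a_5=7, p_5 = 7*7828 + 1891 = 56687, q_5 = 7*1275 + 308 = 9233.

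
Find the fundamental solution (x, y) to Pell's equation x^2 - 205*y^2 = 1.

(x, y) = (39689, 2772)

First expand sqrt(205) as a continued fraction. With x_i = (sqrt(205) + m_i)/d_i and (m_0, d_0) = (0, 1): a_0 = floor(sqrt(205)) = 14, since 14^2 = 196 <= 205 < 225 = 15^2.
Iterate m_{i+1} = d_i*a_i - m_i, d_{i+1} = (205 - m_{i+1}^2)/d_i, a_{i+1} = floor((a_0 + m_{i+1})/d_{i+1}):
  m_1 = 1*14 - 0 = 14, d_1 = (205 - 14^2)/1 = 9/1 = 9, a_1 = floor((14 + 14)/9) = 3.
  m_2 = 9*3 - 14 = 13, d_2 = (205 - 13^2)/9 = 36/9 = 4, a_2 = floor((14 + 13)/4) = 6.
  m_3 = 4*6 - 13 = 11, d_3 = (205 - 11^2)/4 = 84/4 = 21, a_3 = floor((14 + 11)/21) = 1.
  m_4 = 21*1 - 11 = 10, d_4 = (205 - 10^2)/21 = 105/21 = 5, a_4 = floor((14 + 10)/5) = 4.
  m_5 = 5*4 - 10 = 10, d_5 = (205 - 10^2)/5 = 105/5 = 21, a_5 = floor((14 + 10)/21) = 1.
  m_6 = 21*1 - 10 = 11, d_6 = (205 - 11^2)/21 = 84/21 = 4, a_6 = floor((14 + 11)/4) = 6.
  m_7 = 4*6 - 11 = 13, d_7 = (205 - 13^2)/4 = 36/4 = 9, a_7 = floor((14 + 13)/9) = 3.
  m_8 = 9*3 - 13 = 14, d_8 = (205 - 14^2)/9 = 9/9 = 1, a_8 = floor((14 + 14)/1) = 28.
  m_9 = 1*28 - 14 = 14, d_9 = (205 - 14^2)/1 = 9/1 = 9: (m_9, d_9) = (m_1, d_1) = (14, 9), so from here the quotients repeat a_1, ..., a_8; the period length is 8.
So sqrt(205) = [14; (3, 6, 1, 4, 1, 6, 3, 28)] with period length k = 8.
k is even, so the fundamental solution of x^2 - 205y^2 = 1 is (p_{k-1}, q_{k-1}) = (p_7, q_7); compute convergents through index 7.
Convergents (p_i = a_i*p_{i-1} + p_{i-2}, q_i = a_i*q_{i-1} + q_{i-2} with p_{-2}=0, p_{-1}=1, q_{-2}=1, q_{-1}=0):
  i=0: a_0=14, p_0 = 14*1 + 0 = 14, q_0 = 14*0 + 1 = 1.
  i=1: a_1=3, p_1 = 3*14 + 1 = 43, q_1 = 3*1 + 0 = 3.
  i=2: a_2=6, p_2 = 6*43 + 14 = 272, q_2 = 6*3 + 1 = 19.
  i=3: a_3=1, p_3 = 1*272 + 43 = 315, q_3 = 1*19 + 3 = 22.
  i=4: a_4=4, p_4 = 4*315 + 272 = 1532, q_4 = 4*22 + 19 = 107.
  i=5: a_5=1, p_5 = 1*1532 + 315 = 1847, q_5 = 1*107 + 22 = 129.
  i=6: a_6=6, p_6 = 6*1847 + 1532 = 12614, q_6 = 6*129 + 107 = 881.
  i=7: a_7=3, p_7 = 3*12614 + 1847 = 39689, q_7 = 3*881 + 129 = 2772.
Check: 39689^2 - 205*2772^2 = 1575216721 - 1575216720 = 1, so (x, y) = (39689, 2772) solves the equation, and by the theorem it is the least positive solution.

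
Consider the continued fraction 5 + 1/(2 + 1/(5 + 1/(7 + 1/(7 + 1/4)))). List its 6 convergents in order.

Using the convergent recurrence p_i = a_i*p_{i-1} + p_{i-2}, q_i = a_i*q_{i-1} + q_{i-2} with p_{-2}=0, p_{-1}=1, q_{-2}=1, q_{-1}=0:
  i=0: a_0=5, p_0 = 5*1 + 0 = 5, q_0 = 5*0 + 1 = 1.
  i=1: a_1=2, p_1 = 2*5 + 1 = 11, q_1 = 2*1 + 0 = 2.
  i=2: a_2=5, p_2 = 5*11 + 5 = 60, q_2 = 5*2 + 1 = 11.
  i=3: a_3=7, p_3 = 7*60 + 11 = 431, q_3 = 7*11 + 2 = 79.
  i=4: a_4=7, p_4 = 7*431 + 60 = 3077, q_4 = 7*79 + 11 = 564.
  i=5: a_5=4, p_5 = 4*3077 + 431 = 12739, q_5 = 4*564 + 79 = 2335.

5/1, 11/2, 60/11, 431/79, 3077/564, 12739/2335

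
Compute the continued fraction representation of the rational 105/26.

[4; 26]

Run the Euclidean algorithm on 105 and 26; the successive quotients are the partial quotients a_0, a_1, ... (each step inverts the fractional part left over by the previous one):
  105 = 4*26 + 1, so a_0 = 4.
  26 = 26*1 + 0, so a_1 = 26.
The remainder reaches 0 after 2 divisions, so the expansion has 2 partial quotients, read off in order.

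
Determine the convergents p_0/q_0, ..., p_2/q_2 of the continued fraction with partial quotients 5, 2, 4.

5/1, 11/2, 49/9

Using the convergent recurrence p_i = a_i*p_{i-1} + p_{i-2}, q_i = a_i*q_{i-1} + q_{i-2} with p_{-2}=0, p_{-1}=1, q_{-2}=1, q_{-1}=0:
  i=0: a_0=5, p_0 = 5*1 + 0 = 5, q_0 = 5*0 + 1 = 1.
  i=1: a_1=2, p_1 = 2*5 + 1 = 11, q_1 = 2*1 + 0 = 2.
  i=2: a_2=4, p_2 = 4*11 + 5 = 49, q_2 = 4*2 + 1 = 9.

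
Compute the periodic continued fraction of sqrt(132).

Write x_i = (sqrt(132) + m_i)/d_i with (m_0, d_0) = (0, 1). a_0 = floor(sqrt(132)) = 11, since 11^2 = 121 <= 132 < 144 = 12^2.
Iterate m_{i+1} = d_i*a_i - m_i, d_{i+1} = (132 - m_{i+1}^2)/d_i, a_{i+1} = floor((a_0 + m_{i+1})/d_{i+1}):
  m_1 = 1*11 - 0 = 11, d_1 = (132 - 11^2)/1 = 11/1 = 11, a_1 = floor((11 + 11)/11) = 2.
  m_2 = 11*2 - 11 = 11, d_2 = (132 - 11^2)/11 = 11/11 = 1, a_2 = floor((11 + 11)/1) = 22.
  m_3 = 1*22 - 11 = 11, d_3 = (132 - 11^2)/1 = 11/1 = 11: (m_3, d_3) = (m_1, d_1) = (11, 11), so from here the quotients repeat a_1, a_2; the period length is 2.
Hence the expansion of sqrt(132) is a_0 = 11 followed by the repeating block 2, 22 (period 2).

[11; (2, 22)]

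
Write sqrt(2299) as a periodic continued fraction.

[47; (1, 18, 5, 3, 1, 1, 1, 3, 5, 18, 1, 94)]

Write x_i = (sqrt(2299) + m_i)/d_i with (m_0, d_0) = (0, 1). a_0 = floor(sqrt(2299)) = 47, since 47^2 = 2209 <= 2299 < 2304 = 48^2.
Iterate m_{i+1} = d_i*a_i - m_i, d_{i+1} = (2299 - m_{i+1}^2)/d_i, a_{i+1} = floor((a_0 + m_{i+1})/d_{i+1}):
  m_1 = 1*47 - 0 = 47, d_1 = (2299 - 47^2)/1 = 90/1 = 90, a_1 = floor((47 + 47)/90) = 1.
  m_2 = 90*1 - 47 = 43, d_2 = (2299 - 43^2)/90 = 450/90 = 5, a_2 = floor((47 + 43)/5) = 18.
  m_3 = 5*18 - 43 = 47, d_3 = (2299 - 47^2)/5 = 90/5 = 18, a_3 = floor((47 + 47)/18) = 5.
  m_4 = 18*5 - 47 = 43, d_4 = (2299 - 43^2)/18 = 450/18 = 25, a_4 = floor((47 + 43)/25) = 3.
  m_5 = 25*3 - 43 = 32, d_5 = (2299 - 32^2)/25 = 1275/25 = 51, a_5 = floor((47 + 32)/51) = 1.
  m_6 = 51*1 - 32 = 19, d_6 = (2299 - 19^2)/51 = 1938/51 = 38, a_6 = floor((47 + 19)/38) = 1.
  m_7 = 38*1 - 19 = 19, d_7 = (2299 - 19^2)/38 = 1938/38 = 51, a_7 = floor((47 + 19)/51) = 1.
  m_8 = 51*1 - 19 = 32, d_8 = (2299 - 32^2)/51 = 1275/51 = 25, a_8 = floor((47 + 32)/25) = 3.
  m_9 = 25*3 - 32 = 43, d_9 = (2299 - 43^2)/25 = 450/25 = 18, a_9 = floor((47 + 43)/18) = 5.
  m_10 = 18*5 - 43 = 47, d_10 = (2299 - 47^2)/18 = 90/18 = 5, a_10 = floor((47 + 47)/5) = 18.
  m_11 = 5*18 - 47 = 43, d_11 = (2299 - 43^2)/5 = 450/5 = 90, a_11 = floor((47 + 43)/90) = 1.
  m_12 = 90*1 - 43 = 47, d_12 = (2299 - 47^2)/90 = 90/90 = 1, a_12 = floor((47 + 47)/1) = 94.
  m_13 = 1*94 - 47 = 47, d_13 = (2299 - 47^2)/1 = 90/1 = 90: (m_13, d_13) = (m_1, d_1) = (47, 90), so from here the quotients repeat a_1, ..., a_12; the period length is 12.
Hence the expansion of sqrt(2299) is a_0 = 47 followed by the repeating block 1, 18, 5, 3, 1, 1, 1, 3, 5, 18, 1, 94 (period 12).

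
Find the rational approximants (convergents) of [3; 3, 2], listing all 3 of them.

Using the convergent recurrence p_i = a_i*p_{i-1} + p_{i-2}, q_i = a_i*q_{i-1} + q_{i-2} with p_{-2}=0, p_{-1}=1, q_{-2}=1, q_{-1}=0:
  i=0: a_0=3, p_0 = 3*1 + 0 = 3, q_0 = 3*0 + 1 = 1.
  i=1: a_1=3, p_1 = 3*3 + 1 = 10, q_1 = 3*1 + 0 = 3.
  i=2: a_2=2, p_2 = 2*10 + 3 = 23, q_2 = 2*3 + 1 = 7.

3/1, 10/3, 23/7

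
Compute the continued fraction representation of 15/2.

Run the Euclidean algorithm on 15 and 2; the successive quotients are the partial quotients a_0, a_1, ... (each step inverts the fractional part left over by the previous one):
  15 = 7*2 + 1, so a_0 = 7.
  2 = 2*1 + 0, so a_1 = 2.
The remainder reaches 0 after 2 divisions, so the expansion has 2 partial quotients, read off in order.

[7; 2]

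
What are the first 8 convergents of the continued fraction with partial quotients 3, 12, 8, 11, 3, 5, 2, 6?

3/1, 37/12, 299/97, 3326/1079, 10277/3334, 54711/17749, 119699/38832, 772905/250741

Using the convergent recurrence p_i = a_i*p_{i-1} + p_{i-2}, q_i = a_i*q_{i-1} + q_{i-2} with p_{-2}=0, p_{-1}=1, q_{-2}=1, q_{-1}=0:
  i=0: a_0=3, p_0 = 3*1 + 0 = 3, q_0 = 3*0 + 1 = 1.
  i=1: a_1=12, p_1 = 12*3 + 1 = 37, q_1 = 12*1 + 0 = 12.
  i=2: a_2=8, p_2 = 8*37 + 3 = 299, q_2 = 8*12 + 1 = 97.
  i=3: a_3=11, p_3 = 11*299 + 37 = 3326, q_3 = 11*97 + 12 = 1079.
  i=4: a_4=3, p_4 = 3*3326 + 299 = 10277, q_4 = 3*1079 + 97 = 3334.
  i=5: a_5=5, p_5 = 5*10277 + 3326 = 54711, q_5 = 5*3334 + 1079 = 17749.
  i=6: a_6=2, p_6 = 2*54711 + 10277 = 119699, q_6 = 2*17749 + 3334 = 38832.
  i=7: a_7=6, p_7 = 6*119699 + 54711 = 772905, q_7 = 6*38832 + 17749 = 250741.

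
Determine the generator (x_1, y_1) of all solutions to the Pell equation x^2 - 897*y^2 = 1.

(x, y) = (599, 20)

First expand sqrt(897) as a continued fraction. With x_i = (sqrt(897) + m_i)/d_i and (m_0, d_0) = (0, 1): a_0 = floor(sqrt(897)) = 29, since 29^2 = 841 <= 897 < 900 = 30^2.
Iterate m_{i+1} = d_i*a_i - m_i, d_{i+1} = (897 - m_{i+1}^2)/d_i, a_{i+1} = floor((a_0 + m_{i+1})/d_{i+1}):
  m_1 = 1*29 - 0 = 29, d_1 = (897 - 29^2)/1 = 56/1 = 56, a_1 = floor((29 + 29)/56) = 1.
  m_2 = 56*1 - 29 = 27, d_2 = (897 - 27^2)/56 = 168/56 = 3, a_2 = floor((29 + 27)/3) = 18.
  m_3 = 3*18 - 27 = 27, d_3 = (897 - 27^2)/3 = 168/3 = 56, a_3 = floor((29 + 27)/56) = 1.
  m_4 = 56*1 - 27 = 29, d_4 = (897 - 29^2)/56 = 56/56 = 1, a_4 = floor((29 + 29)/1) = 58.
  m_5 = 1*58 - 29 = 29, d_5 = (897 - 29^2)/1 = 56/1 = 56: (m_5, d_5) = (m_1, d_1) = (29, 56), so from here the quotients repeat a_1, ..., a_4; the period length is 4.
So sqrt(897) = [29; (1, 18, 1, 58)] with period length k = 4.
k is even, so the fundamental solution of x^2 - 897y^2 = 1 is (p_{k-1}, q_{k-1}) = (p_3, q_3); compute convergents through index 3.
Convergents (p_i = a_i*p_{i-1} + p_{i-2}, q_i = a_i*q_{i-1} + q_{i-2} with p_{-2}=0, p_{-1}=1, q_{-2}=1, q_{-1}=0):
  i=0: a_0=29, p_0 = 29*1 + 0 = 29, q_0 = 29*0 + 1 = 1.
  i=1: a_1=1, p_1 = 1*29 + 1 = 30, q_1 = 1*1 + 0 = 1.
  i=2: a_2=18, p_2 = 18*30 + 29 = 569, q_2 = 18*1 + 1 = 19.
  i=3: a_3=1, p_3 = 1*569 + 30 = 599, q_3 = 1*19 + 1 = 20.
Check: 599^2 - 897*20^2 = 358801 - 358800 = 1, so (x, y) = (599, 20) solves the equation, and by the theorem it is the least positive solution.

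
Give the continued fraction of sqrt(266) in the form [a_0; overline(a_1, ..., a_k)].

Write x_i = (sqrt(266) + m_i)/d_i with (m_0, d_0) = (0, 1). a_0 = floor(sqrt(266)) = 16, since 16^2 = 256 <= 266 < 289 = 17^2.
Iterate m_{i+1} = d_i*a_i - m_i, d_{i+1} = (266 - m_{i+1}^2)/d_i, a_{i+1} = floor((a_0 + m_{i+1})/d_{i+1}):
  m_1 = 1*16 - 0 = 16, d_1 = (266 - 16^2)/1 = 10/1 = 10, a_1 = floor((16 + 16)/10) = 3.
  m_2 = 10*3 - 16 = 14, d_2 = (266 - 14^2)/10 = 70/10 = 7, a_2 = floor((16 + 14)/7) = 4.
  m_3 = 7*4 - 14 = 14, d_3 = (266 - 14^2)/7 = 70/7 = 10, a_3 = floor((16 + 14)/10) = 3.
  m_4 = 10*3 - 14 = 16, d_4 = (266 - 16^2)/10 = 10/10 = 1, a_4 = floor((16 + 16)/1) = 32.
  m_5 = 1*32 - 16 = 16, d_5 = (266 - 16^2)/1 = 10/1 = 10: (m_5, d_5) = (m_1, d_1) = (16, 10), so from here the quotients repeat a_1, ..., a_4; the period length is 4.
Hence the expansion of sqrt(266) is a_0 = 16 followed by the repeating block 3, 4, 3, 32 (period 4).

[16; overline(3, 4, 3, 32)]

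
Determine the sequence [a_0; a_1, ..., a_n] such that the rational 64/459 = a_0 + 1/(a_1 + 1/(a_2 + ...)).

[0; 7, 5, 1, 4, 2]

Run the Euclidean algorithm on 64 and 459; the successive quotients are the partial quotients a_0, a_1, ... (each step inverts the fractional part left over by the previous one):
  64 = 0*459 + 64, so a_0 = 0.
  459 = 7*64 + 11, so a_1 = 7.
  64 = 5*11 + 9, so a_2 = 5.
  11 = 1*9 + 2, so a_3 = 1.
  9 = 4*2 + 1, so a_4 = 4.
  2 = 2*1 + 0, so a_5 = 2.
The remainder reaches 0 after 6 divisions, so the expansion has 6 partial quotients, read off in order.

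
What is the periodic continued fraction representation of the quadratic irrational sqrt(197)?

Write x_i = (sqrt(197) + m_i)/d_i with (m_0, d_0) = (0, 1). a_0 = floor(sqrt(197)) = 14, since 14^2 = 196 <= 197 < 225 = 15^2.
Iterate m_{i+1} = d_i*a_i - m_i, d_{i+1} = (197 - m_{i+1}^2)/d_i, a_{i+1} = floor((a_0 + m_{i+1})/d_{i+1}):
  m_1 = 1*14 - 0 = 14, d_1 = (197 - 14^2)/1 = 1/1 = 1, a_1 = floor((14 + 14)/1) = 28.
  m_2 = 1*28 - 14 = 14, d_2 = (197 - 14^2)/1 = 1/1 = 1: (m_2, d_2) = (m_1, d_1) = (14, 1), so from here the quotient a_1 repeats; the period length is 1.
Hence the expansion of sqrt(197) is a_0 = 14 followed by the repeating block 28 (period 1).

[14; (28)]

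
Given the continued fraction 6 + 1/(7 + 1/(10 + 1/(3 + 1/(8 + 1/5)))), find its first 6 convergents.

6/1, 43/7, 436/71, 1351/220, 11244/1831, 57571/9375

Using the convergent recurrence p_i = a_i*p_{i-1} + p_{i-2}, q_i = a_i*q_{i-1} + q_{i-2} with p_{-2}=0, p_{-1}=1, q_{-2}=1, q_{-1}=0:
  i=0: a_0=6, p_0 = 6*1 + 0 = 6, q_0 = 6*0 + 1 = 1.
  i=1: a_1=7, p_1 = 7*6 + 1 = 43, q_1 = 7*1 + 0 = 7.
  i=2: a_2=10, p_2 = 10*43 + 6 = 436, q_2 = 10*7 + 1 = 71.
  i=3: a_3=3, p_3 = 3*436 + 43 = 1351, q_3 = 3*71 + 7 = 220.
  i=4: a_4=8, p_4 = 8*1351 + 436 = 11244, q_4 = 8*220 + 71 = 1831.
  i=5: a_5=5, p_5 = 5*11244 + 1351 = 57571, q_5 = 5*1831 + 220 = 9375.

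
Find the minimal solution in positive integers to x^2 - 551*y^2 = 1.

First expand sqrt(551) as a continued fraction. With x_i = (sqrt(551) + m_i)/d_i and (m_0, d_0) = (0, 1): a_0 = floor(sqrt(551)) = 23, since 23^2 = 529 <= 551 < 576 = 24^2.
Iterate m_{i+1} = d_i*a_i - m_i, d_{i+1} = (551 - m_{i+1}^2)/d_i, a_{i+1} = floor((a_0 + m_{i+1})/d_{i+1}):
  m_1 = 1*23 - 0 = 23, d_1 = (551 - 23^2)/1 = 22/1 = 22, a_1 = floor((23 + 23)/22) = 2.
  m_2 = 22*2 - 23 = 21, d_2 = (551 - 21^2)/22 = 110/22 = 5, a_2 = floor((23 + 21)/5) = 8.
  m_3 = 5*8 - 21 = 19, d_3 = (551 - 19^2)/5 = 190/5 = 38, a_3 = floor((23 + 19)/38) = 1.
  m_4 = 38*1 - 19 = 19, d_4 = (551 - 19^2)/38 = 190/38 = 5, a_4 = floor((23 + 19)/5) = 8.
  m_5 = 5*8 - 19 = 21, d_5 = (551 - 21^2)/5 = 110/5 = 22, a_5 = floor((23 + 21)/22) = 2.
  m_6 = 22*2 - 21 = 23, d_6 = (551 - 23^2)/22 = 22/22 = 1, a_6 = floor((23 + 23)/1) = 46.
  m_7 = 1*46 - 23 = 23, d_7 = (551 - 23^2)/1 = 22/1 = 22: (m_7, d_7) = (m_1, d_1) = (23, 22), so from here the quotients repeat a_1, ..., a_6; the period length is 6.
So sqrt(551) = [23; (2, 8, 1, 8, 2, 46)] with period length k = 6.
k is even, so the fundamental solution of x^2 - 551y^2 = 1 is (p_{k-1}, q_{k-1}) = (p_5, q_5); compute convergents through index 5.
Convergents (p_i = a_i*p_{i-1} + p_{i-2}, q_i = a_i*q_{i-1} + q_{i-2} with p_{-2}=0, p_{-1}=1, q_{-2}=1, q_{-1}=0):
  i=0: a_0=23, p_0 = 23*1 + 0 = 23, q_0 = 23*0 + 1 = 1.
  i=1: a_1=2, p_1 = 2*23 + 1 = 47, q_1 = 2*1 + 0 = 2.
  i=2: a_2=8, p_2 = 8*47 + 23 = 399, q_2 = 8*2 + 1 = 17.
  i=3: a_3=1, p_3 = 1*399 + 47 = 446, q_3 = 1*17 + 2 = 19.
  i=4: a_4=8, p_4 = 8*446 + 399 = 3967, q_4 = 8*19 + 17 = 169.
  i=5: a_5=2, p_5 = 2*3967 + 446 = 8380, q_5 = 2*169 + 19 = 357.
Check: 8380^2 - 551*357^2 = 70224400 - 70224399 = 1, so (x, y) = (8380, 357) solves the equation, and by the theorem it is the least positive solution.

(x, y) = (8380, 357)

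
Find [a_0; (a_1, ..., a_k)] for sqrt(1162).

Write x_i = (sqrt(1162) + m_i)/d_i with (m_0, d_0) = (0, 1). a_0 = floor(sqrt(1162)) = 34, since 34^2 = 1156 <= 1162 < 1225 = 35^2.
Iterate m_{i+1} = d_i*a_i - m_i, d_{i+1} = (1162 - m_{i+1}^2)/d_i, a_{i+1} = floor((a_0 + m_{i+1})/d_{i+1}):
  m_1 = 1*34 - 0 = 34, d_1 = (1162 - 34^2)/1 = 6/1 = 6, a_1 = floor((34 + 34)/6) = 11.
  m_2 = 6*11 - 34 = 32, d_2 = (1162 - 32^2)/6 = 138/6 = 23, a_2 = floor((34 + 32)/23) = 2.
  m_3 = 23*2 - 32 = 14, d_3 = (1162 - 14^2)/23 = 966/23 = 42, a_3 = floor((34 + 14)/42) = 1.
  m_4 = 42*1 - 14 = 28, d_4 = (1162 - 28^2)/42 = 378/42 = 9, a_4 = floor((34 + 28)/9) = 6.
  m_5 = 9*6 - 28 = 26, d_5 = (1162 - 26^2)/9 = 486/9 = 54, a_5 = floor((34 + 26)/54) = 1.
  m_6 = 54*1 - 26 = 28, d_6 = (1162 - 28^2)/54 = 378/54 = 7, a_6 = floor((34 + 28)/7) = 8.
  m_7 = 7*8 - 28 = 28, d_7 = (1162 - 28^2)/7 = 378/7 = 54, a_7 = floor((34 + 28)/54) = 1.
  m_8 = 54*1 - 28 = 26, d_8 = (1162 - 26^2)/54 = 486/54 = 9, a_8 = floor((34 + 26)/9) = 6.
  m_9 = 9*6 - 26 = 28, d_9 = (1162 - 28^2)/9 = 378/9 = 42, a_9 = floor((34 + 28)/42) = 1.
  m_10 = 42*1 - 28 = 14, d_10 = (1162 - 14^2)/42 = 966/42 = 23, a_10 = floor((34 + 14)/23) = 2.
  m_11 = 23*2 - 14 = 32, d_11 = (1162 - 32^2)/23 = 138/23 = 6, a_11 = floor((34 + 32)/6) = 11.
  m_12 = 6*11 - 32 = 34, d_12 = (1162 - 34^2)/6 = 6/6 = 1, a_12 = floor((34 + 34)/1) = 68.
  m_13 = 1*68 - 34 = 34, d_13 = (1162 - 34^2)/1 = 6/1 = 6: (m_13, d_13) = (m_1, d_1) = (34, 6), so from here the quotients repeat a_1, ..., a_12; the period length is 12.
Hence the expansion of sqrt(1162) is a_0 = 34 followed by the repeating block 11, 2, 1, 6, 1, 8, 1, 6, 1, 2, 11, 68 (period 12).

[34; (11, 2, 1, 6, 1, 8, 1, 6, 1, 2, 11, 68)]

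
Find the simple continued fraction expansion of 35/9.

Run the Euclidean algorithm on 35 and 9; the successive quotients are the partial quotients a_0, a_1, ... (each step inverts the fractional part left over by the previous one):
  35 = 3*9 + 8, so a_0 = 3.
  9 = 1*8 + 1, so a_1 = 1.
  8 = 8*1 + 0, so a_2 = 8.
The remainder reaches 0 after 3 divisions, so the expansion has 3 partial quotients, read off in order.

[3; 1, 8]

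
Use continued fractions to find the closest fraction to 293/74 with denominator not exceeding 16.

Expand x = 293/74 as a continued fraction with the Euclidean algorithm:
  293 = 3*74 + 71, so a_0 = 3.
  74 = 1*71 + 3, so a_1 = 1.
  71 = 23*3 + 2, so a_2 = 23.
  3 = 1*2 + 1, so a_3 = 1.
  2 = 2*1 + 0, so a_4 = 2.
so x = [3; 1, 23, 1, 2].
Convergents (p_i = a_i*p_{i-1} + p_{i-2}, q_i = a_i*q_{i-1} + q_{i-2} with p_{-2}=0, p_{-1}=1, q_{-2}=1, q_{-1}=0), until the denominator exceeds 16:
  i=0: a_0=3, p_0 = 3*1 + 0 = 3, q_0 = 3*0 + 1 = 1.
  i=1: a_1=1, p_1 = 1*3 + 1 = 4, q_1 = 1*1 + 0 = 1.
  i=2: a_2=23, p_2 = 23*4 + 3 = 95, q_2 = 23*1 + 1 = 24.
q_2 = 24 > 16, so the last convergent with denominator <= 16 is p_1/q_1 = 4/1.
The closest fraction with denominator <= 16 is either p_1/q_1 or the intermediate fraction (k*p_1 + p_0)/(k*q_1 + q_0) with the largest k >= 1 whose denominator stays <= 16; these approach x as k grows, and every other convergent or intermediate fraction in range is farther away.
Largest k: floor((16 - q_0)/q_1) = floor((16 - 1)/1) = 15.
That gives (15*4 + 3)/(15*1 + 1) = 63/16.
Compare the errors: |x - 4/1| = |293*1 - 4*74|/(74*1) = 3/74, and |x - 63/16| = |293*16 - 63*74|/(74*16) = 26/1184.
Cross-multiplying, 26*74 = 1924 < 3552 = 3*1184, so 26/1184 is smaller: the intermediate fraction 63/16 is closer to x than 4/1.

63/16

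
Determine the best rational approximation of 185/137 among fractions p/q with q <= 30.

27/20

Expand x = 185/137 as a continued fraction with the Euclidean algorithm:
  185 = 1*137 + 48, so a_0 = 1.
  137 = 2*48 + 41, so a_1 = 2.
  48 = 1*41 + 7, so a_2 = 1.
  41 = 5*7 + 6, so a_3 = 5.
  7 = 1*6 + 1, so a_4 = 1.
  6 = 6*1 + 0, so a_5 = 6.
so x = [1; 2, 1, 5, 1, 6].
Convergents (p_i = a_i*p_{i-1} + p_{i-2}, q_i = a_i*q_{i-1} + q_{i-2} with p_{-2}=0, p_{-1}=1, q_{-2}=1, q_{-1}=0), until the denominator exceeds 30:
  i=0: a_0=1, p_0 = 1*1 + 0 = 1, q_0 = 1*0 + 1 = 1.
  i=1: a_1=2, p_1 = 2*1 + 1 = 3, q_1 = 2*1 + 0 = 2.
  i=2: a_2=1, p_2 = 1*3 + 1 = 4, q_2 = 1*2 + 1 = 3.
  i=3: a_3=5, p_3 = 5*4 + 3 = 23, q_3 = 5*3 + 2 = 17.
  i=4: a_4=1, p_4 = 1*23 + 4 = 27, q_4 = 1*17 + 3 = 20.
  i=5: a_5=6, p_5 = 6*27 + 23 = 185, q_5 = 6*20 + 17 = 137.
q_5 = 137 > 30, so the last convergent with denominator <= 30 is p_4/q_4 = 27/20.
The closest fraction with denominator <= 30 is either p_4/q_4 or the intermediate fraction (k*p_4 + p_3)/(k*q_4 + q_3) with the largest k >= 1 whose denominator stays <= 30; these approach x as k grows, and every other convergent or intermediate fraction in range is farther away.
Largest k: floor((30 - q_3)/q_4) = floor((30 - 17)/20) = 0.
Since k = 0, no intermediate fraction beyond p_4/q_4 has denominator <= 30, so the convergent 27/20 is the closest (its error is |185*20 - 27*137|/(137*20) = 1/2740).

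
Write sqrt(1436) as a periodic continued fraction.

Write x_i = (sqrt(1436) + m_i)/d_i with (m_0, d_0) = (0, 1). a_0 = floor(sqrt(1436)) = 37, since 37^2 = 1369 <= 1436 < 1444 = 38^2.
Iterate m_{i+1} = d_i*a_i - m_i, d_{i+1} = (1436 - m_{i+1}^2)/d_i, a_{i+1} = floor((a_0 + m_{i+1})/d_{i+1}):
  m_1 = 1*37 - 0 = 37, d_1 = (1436 - 37^2)/1 = 67/1 = 67, a_1 = floor((37 + 37)/67) = 1.
  m_2 = 67*1 - 37 = 30, d_2 = (1436 - 30^2)/67 = 536/67 = 8, a_2 = floor((37 + 30)/8) = 8.
  m_3 = 8*8 - 30 = 34, d_3 = (1436 - 34^2)/8 = 280/8 = 35, a_3 = floor((37 + 34)/35) = 2.
  m_4 = 35*2 - 34 = 36, d_4 = (1436 - 36^2)/35 = 140/35 = 4, a_4 = floor((37 + 36)/4) = 18.
  m_5 = 4*18 - 36 = 36, d_5 = (1436 - 36^2)/4 = 140/4 = 35, a_5 = floor((37 + 36)/35) = 2.
  m_6 = 35*2 - 36 = 34, d_6 = (1436 - 34^2)/35 = 280/35 = 8, a_6 = floor((37 + 34)/8) = 8.
  m_7 = 8*8 - 34 = 30, d_7 = (1436 - 30^2)/8 = 536/8 = 67, a_7 = floor((37 + 30)/67) = 1.
  m_8 = 67*1 - 30 = 37, d_8 = (1436 - 37^2)/67 = 67/67 = 1, a_8 = floor((37 + 37)/1) = 74.
  m_9 = 1*74 - 37 = 37, d_9 = (1436 - 37^2)/1 = 67/1 = 67: (m_9, d_9) = (m_1, d_1) = (37, 67), so from here the quotients repeat a_1, ..., a_8; the period length is 8.
Hence the expansion of sqrt(1436) is a_0 = 37 followed by the repeating block 1, 8, 2, 18, 2, 8, 1, 74 (period 8).

[37; (1, 8, 2, 18, 2, 8, 1, 74)]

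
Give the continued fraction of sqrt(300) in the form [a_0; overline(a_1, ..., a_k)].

[17; overline(3, 8, 3, 34)]

Write x_i = (sqrt(300) + m_i)/d_i with (m_0, d_0) = (0, 1). a_0 = floor(sqrt(300)) = 17, since 17^2 = 289 <= 300 < 324 = 18^2.
Iterate m_{i+1} = d_i*a_i - m_i, d_{i+1} = (300 - m_{i+1}^2)/d_i, a_{i+1} = floor((a_0 + m_{i+1})/d_{i+1}):
  m_1 = 1*17 - 0 = 17, d_1 = (300 - 17^2)/1 = 11/1 = 11, a_1 = floor((17 + 17)/11) = 3.
  m_2 = 11*3 - 17 = 16, d_2 = (300 - 16^2)/11 = 44/11 = 4, a_2 = floor((17 + 16)/4) = 8.
  m_3 = 4*8 - 16 = 16, d_3 = (300 - 16^2)/4 = 44/4 = 11, a_3 = floor((17 + 16)/11) = 3.
  m_4 = 11*3 - 16 = 17, d_4 = (300 - 17^2)/11 = 11/11 = 1, a_4 = floor((17 + 17)/1) = 34.
  m_5 = 1*34 - 17 = 17, d_5 = (300 - 17^2)/1 = 11/1 = 11: (m_5, d_5) = (m_1, d_1) = (17, 11), so from here the quotients repeat a_1, ..., a_4; the period length is 4.
Hence the expansion of sqrt(300) is a_0 = 17 followed by the repeating block 3, 8, 3, 34 (period 4).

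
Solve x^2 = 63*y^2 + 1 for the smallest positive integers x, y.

First expand sqrt(63) as a continued fraction. With x_i = (sqrt(63) + m_i)/d_i and (m_0, d_0) = (0, 1): a_0 = floor(sqrt(63)) = 7, since 7^2 = 49 <= 63 < 64 = 8^2.
Iterate m_{i+1} = d_i*a_i - m_i, d_{i+1} = (63 - m_{i+1}^2)/d_i, a_{i+1} = floor((a_0 + m_{i+1})/d_{i+1}):
  m_1 = 1*7 - 0 = 7, d_1 = (63 - 7^2)/1 = 14/1 = 14, a_1 = floor((7 + 7)/14) = 1.
  m_2 = 14*1 - 7 = 7, d_2 = (63 - 7^2)/14 = 14/14 = 1, a_2 = floor((7 + 7)/1) = 14.
  m_3 = 1*14 - 7 = 7, d_3 = (63 - 7^2)/1 = 14/1 = 14: (m_3, d_3) = (m_1, d_1) = (7, 14), so from here the quotients repeat a_1, a_2; the period length is 2.
So sqrt(63) = [7; (1, 14)] with period length k = 2.
k is even, so the fundamental solution of x^2 - 63y^2 = 1 is (p_{k-1}, q_{k-1}) = (p_1, q_1); compute convergents through index 1.
Convergents (p_i = a_i*p_{i-1} + p_{i-2}, q_i = a_i*q_{i-1} + q_{i-2} with p_{-2}=0, p_{-1}=1, q_{-2}=1, q_{-1}=0):
  i=0: a_0=7, p_0 = 7*1 + 0 = 7, q_0 = 7*0 + 1 = 1.
  i=1: a_1=1, p_1 = 1*7 + 1 = 8, q_1 = 1*1 + 0 = 1.
Check: 8^2 - 63*1^2 = 64 - 63 = 1, so (x, y) = (8, 1) solves the equation, and by the theorem it is the least positive solution.

(x, y) = (8, 1)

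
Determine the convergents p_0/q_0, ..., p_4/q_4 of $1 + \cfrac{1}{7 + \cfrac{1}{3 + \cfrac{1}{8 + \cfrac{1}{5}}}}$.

Using the convergent recurrence p_i = a_i*p_{i-1} + p_{i-2}, q_i = a_i*q_{i-1} + q_{i-2} with p_{-2}=0, p_{-1}=1, q_{-2}=1, q_{-1}=0:
  i=0: a_0=1, p_0 = 1*1 + 0 = 1, q_0 = 1*0 + 1 = 1.
  i=1: a_1=7, p_1 = 7*1 + 1 = 8, q_1 = 7*1 + 0 = 7.
  i=2: a_2=3, p_2 = 3*8 + 1 = 25, q_2 = 3*7 + 1 = 22.
  i=3: a_3=8, p_3 = 8*25 + 8 = 208, q_3 = 8*22 + 7 = 183.
  i=4: a_4=5, p_4 = 5*208 + 25 = 1065, q_4 = 5*183 + 22 = 937.

1/1, 8/7, 25/22, 208/183, 1065/937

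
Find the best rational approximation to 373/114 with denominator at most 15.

36/11

Expand x = 373/114 as a continued fraction with the Euclidean algorithm:
  373 = 3*114 + 31, so a_0 = 3.
  114 = 3*31 + 21, so a_1 = 3.
  31 = 1*21 + 10, so a_2 = 1.
  21 = 2*10 + 1, so a_3 = 2.
  10 = 10*1 + 0, so a_4 = 10.
so x = [3; 3, 1, 2, 10].
Convergents (p_i = a_i*p_{i-1} + p_{i-2}, q_i = a_i*q_{i-1} + q_{i-2} with p_{-2}=0, p_{-1}=1, q_{-2}=1, q_{-1}=0), until the denominator exceeds 15:
  i=0: a_0=3, p_0 = 3*1 + 0 = 3, q_0 = 3*0 + 1 = 1.
  i=1: a_1=3, p_1 = 3*3 + 1 = 10, q_1 = 3*1 + 0 = 3.
  i=2: a_2=1, p_2 = 1*10 + 3 = 13, q_2 = 1*3 + 1 = 4.
  i=3: a_3=2, p_3 = 2*13 + 10 = 36, q_3 = 2*4 + 3 = 11.
  i=4: a_4=10, p_4 = 10*36 + 13 = 373, q_4 = 10*11 + 4 = 114.
q_4 = 114 > 15, so the last convergent with denominator <= 15 is p_3/q_3 = 36/11.
The closest fraction with denominator <= 15 is either p_3/q_3 or the intermediate fraction (k*p_3 + p_2)/(k*q_3 + q_2) with the largest k >= 1 whose denominator stays <= 15; these approach x as k grows, and every other convergent or intermediate fraction in range is farther away.
Largest k: floor((15 - q_2)/q_3) = floor((15 - 4)/11) = 1.
That gives (1*36 + 13)/(1*11 + 4) = 49/15.
Compare the errors: |x - 36/11| = |373*11 - 36*114|/(114*11) = 1/1254, and |x - 49/15| = |373*15 - 49*114|/(114*15) = 9/1710.
Cross-multiplying, 1*1710 = 1710 < 11286 = 9*1254, so 1/1254 is smaller: the convergent 36/11 is closer to x than 49/15.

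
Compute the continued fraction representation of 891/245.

Run the Euclidean algorithm on 891 and 245; the successive quotients are the partial quotients a_0, a_1, ... (each step inverts the fractional part left over by the previous one):
  891 = 3*245 + 156, so a_0 = 3.
  245 = 1*156 + 89, so a_1 = 1.
  156 = 1*89 + 67, so a_2 = 1.
  89 = 1*67 + 22, so a_3 = 1.
  67 = 3*22 + 1, so a_4 = 3.
  22 = 22*1 + 0, so a_5 = 22.
The remainder reaches 0 after 6 divisions, so the expansion has 6 partial quotients, read off in order.

[3; 1, 1, 1, 3, 22]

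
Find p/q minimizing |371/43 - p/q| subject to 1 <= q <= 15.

69/8

Expand x = 371/43 as a continued fraction with the Euclidean algorithm:
  371 = 8*43 + 27, so a_0 = 8.
  43 = 1*27 + 16, so a_1 = 1.
  27 = 1*16 + 11, so a_2 = 1.
  16 = 1*11 + 5, so a_3 = 1.
  11 = 2*5 + 1, so a_4 = 2.
  5 = 5*1 + 0, so a_5 = 5.
so x = [8; 1, 1, 1, 2, 5].
Convergents (p_i = a_i*p_{i-1} + p_{i-2}, q_i = a_i*q_{i-1} + q_{i-2} with p_{-2}=0, p_{-1}=1, q_{-2}=1, q_{-1}=0), until the denominator exceeds 15:
  i=0: a_0=8, p_0 = 8*1 + 0 = 8, q_0 = 8*0 + 1 = 1.
  i=1: a_1=1, p_1 = 1*8 + 1 = 9, q_1 = 1*1 + 0 = 1.
  i=2: a_2=1, p_2 = 1*9 + 8 = 17, q_2 = 1*1 + 1 = 2.
  i=3: a_3=1, p_3 = 1*17 + 9 = 26, q_3 = 1*2 + 1 = 3.
  i=4: a_4=2, p_4 = 2*26 + 17 = 69, q_4 = 2*3 + 2 = 8.
  i=5: a_5=5, p_5 = 5*69 + 26 = 371, q_5 = 5*8 + 3 = 43.
q_5 = 43 > 15, so the last convergent with denominator <= 15 is p_4/q_4 = 69/8.
The closest fraction with denominator <= 15 is either p_4/q_4 or the intermediate fraction (k*p_4 + p_3)/(k*q_4 + q_3) with the largest k >= 1 whose denominator stays <= 15; these approach x as k grows, and every other convergent or intermediate fraction in range is farther away.
Largest k: floor((15 - q_3)/q_4) = floor((15 - 3)/8) = 1.
That gives (1*69 + 26)/(1*8 + 3) = 95/11.
Compare the errors: |x - 69/8| = |371*8 - 69*43|/(43*8) = 1/344, and |x - 95/11| = |371*11 - 95*43|/(43*11) = 4/473.
Cross-multiplying, 1*473 = 473 < 1376 = 4*344, so 1/344 is smaller: the convergent 69/8 is closer to x than 95/11.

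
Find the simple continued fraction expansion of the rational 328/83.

Run the Euclidean algorithm on 328 and 83; the successive quotients are the partial quotients a_0, a_1, ... (each step inverts the fractional part left over by the previous one):
  328 = 3*83 + 79, so a_0 = 3.
  83 = 1*79 + 4, so a_1 = 1.
  79 = 19*4 + 3, so a_2 = 19.
  4 = 1*3 + 1, so a_3 = 1.
  3 = 3*1 + 0, so a_4 = 3.
The remainder reaches 0 after 5 divisions, so the expansion has 5 partial quotients, read off in order.

[3; 1, 19, 1, 3]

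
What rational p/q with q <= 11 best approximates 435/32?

68/5

Expand x = 435/32 as a continued fraction with the Euclidean algorithm:
  435 = 13*32 + 19, so a_0 = 13.
  32 = 1*19 + 13, so a_1 = 1.
  19 = 1*13 + 6, so a_2 = 1.
  13 = 2*6 + 1, so a_3 = 2.
  6 = 6*1 + 0, so a_4 = 6.
so x = [13; 1, 1, 2, 6].
Convergents (p_i = a_i*p_{i-1} + p_{i-2}, q_i = a_i*q_{i-1} + q_{i-2} with p_{-2}=0, p_{-1}=1, q_{-2}=1, q_{-1}=0), until the denominator exceeds 11:
  i=0: a_0=13, p_0 = 13*1 + 0 = 13, q_0 = 13*0 + 1 = 1.
  i=1: a_1=1, p_1 = 1*13 + 1 = 14, q_1 = 1*1 + 0 = 1.
  i=2: a_2=1, p_2 = 1*14 + 13 = 27, q_2 = 1*1 + 1 = 2.
  i=3: a_3=2, p_3 = 2*27 + 14 = 68, q_3 = 2*2 + 1 = 5.
  i=4: a_4=6, p_4 = 6*68 + 27 = 435, q_4 = 6*5 + 2 = 32.
q_4 = 32 > 11, so the last convergent with denominator <= 11 is p_3/q_3 = 68/5.
The closest fraction with denominator <= 11 is either p_3/q_3 or the intermediate fraction (k*p_3 + p_2)/(k*q_3 + q_2) with the largest k >= 1 whose denominator stays <= 11; these approach x as k grows, and every other convergent or intermediate fraction in range is farther away.
Largest k: floor((11 - q_2)/q_3) = floor((11 - 2)/5) = 1.
That gives (1*68 + 27)/(1*5 + 2) = 95/7.
Compare the errors: |x - 68/5| = |435*5 - 68*32|/(32*5) = 1/160, and |x - 95/7| = |435*7 - 95*32|/(32*7) = 5/224.
Cross-multiplying, 1*224 = 224 < 800 = 5*160, so 1/160 is smaller: the convergent 68/5 is closer to x than 95/7.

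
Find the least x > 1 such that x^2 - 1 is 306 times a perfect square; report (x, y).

First expand sqrt(306) as a continued fraction. With x_i = (sqrt(306) + m_i)/d_i and (m_0, d_0) = (0, 1): a_0 = floor(sqrt(306)) = 17, since 17^2 = 289 <= 306 < 324 = 18^2.
Iterate m_{i+1} = d_i*a_i - m_i, d_{i+1} = (306 - m_{i+1}^2)/d_i, a_{i+1} = floor((a_0 + m_{i+1})/d_{i+1}):
  m_1 = 1*17 - 0 = 17, d_1 = (306 - 17^2)/1 = 17/1 = 17, a_1 = floor((17 + 17)/17) = 2.
  m_2 = 17*2 - 17 = 17, d_2 = (306 - 17^2)/17 = 17/17 = 1, a_2 = floor((17 + 17)/1) = 34.
  m_3 = 1*34 - 17 = 17, d_3 = (306 - 17^2)/1 = 17/1 = 17: (m_3, d_3) = (m_1, d_1) = (17, 17), so from here the quotients repeat a_1, a_2; the period length is 2.
So sqrt(306) = [17; (2, 34)] with period length k = 2.
k is even, so the fundamental solution of x^2 - 306y^2 = 1 is (p_{k-1}, q_{k-1}) = (p_1, q_1); compute convergents through index 1.
Convergents (p_i = a_i*p_{i-1} + p_{i-2}, q_i = a_i*q_{i-1} + q_{i-2} with p_{-2}=0, p_{-1}=1, q_{-2}=1, q_{-1}=0):
  i=0: a_0=17, p_0 = 17*1 + 0 = 17, q_0 = 17*0 + 1 = 1.
  i=1: a_1=2, p_1 = 2*17 + 1 = 35, q_1 = 2*1 + 0 = 2.
Check: 35^2 - 306*2^2 = 1225 - 1224 = 1, so (x, y) = (35, 2) solves the equation, and by the theorem it is the least positive solution.

(x, y) = (35, 2)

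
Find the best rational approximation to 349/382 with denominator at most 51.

Expand x = 349/382 as a continued fraction with the Euclidean algorithm:
  349 = 0*382 + 349, so a_0 = 0.
  382 = 1*349 + 33, so a_1 = 1.
  349 = 10*33 + 19, so a_2 = 10.
  33 = 1*19 + 14, so a_3 = 1.
  19 = 1*14 + 5, so a_4 = 1.
  14 = 2*5 + 4, so a_5 = 2.
  5 = 1*4 + 1, so a_6 = 1.
  4 = 4*1 + 0, so a_7 = 4.
so x = [0; 1, 10, 1, 1, 2, 1, 4].
Convergents (p_i = a_i*p_{i-1} + p_{i-2}, q_i = a_i*q_{i-1} + q_{i-2} with p_{-2}=0, p_{-1}=1, q_{-2}=1, q_{-1}=0), until the denominator exceeds 51:
  i=0: a_0=0, p_0 = 0*1 + 0 = 0, q_0 = 0*0 + 1 = 1.
  i=1: a_1=1, p_1 = 1*0 + 1 = 1, q_1 = 1*1 + 0 = 1.
  i=2: a_2=10, p_2 = 10*1 + 0 = 10, q_2 = 10*1 + 1 = 11.
  i=3: a_3=1, p_3 = 1*10 + 1 = 11, q_3 = 1*11 + 1 = 12.
  i=4: a_4=1, p_4 = 1*11 + 10 = 21, q_4 = 1*12 + 11 = 23.
  i=5: a_5=2, p_5 = 2*21 + 11 = 53, q_5 = 2*23 + 12 = 58.
q_5 = 58 > 51, so the last convergent with denominator <= 51 is p_4/q_4 = 21/23.
The closest fraction with denominator <= 51 is either p_4/q_4 or the intermediate fraction (k*p_4 + p_3)/(k*q_4 + q_3) with the largest k >= 1 whose denominator stays <= 51; these approach x as k grows, and every other convergent or intermediate fraction in range is farther away.
Largest k: floor((51 - q_3)/q_4) = floor((51 - 12)/23) = 1.
That gives (1*21 + 11)/(1*23 + 12) = 32/35.
Compare the errors: |x - 21/23| = |349*23 - 21*382|/(382*23) = 5/8786, and |x - 32/35| = |349*35 - 32*382|/(382*35) = 9/13370.
Cross-multiplying, 5*13370 = 66850 < 79074 = 9*8786, so 5/8786 is smaller: the convergent 21/23 is closer to x than 32/35.

21/23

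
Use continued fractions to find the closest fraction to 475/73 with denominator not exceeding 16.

Expand x = 475/73 as a continued fraction with the Euclidean algorithm:
  475 = 6*73 + 37, so a_0 = 6.
  73 = 1*37 + 36, so a_1 = 1.
  37 = 1*36 + 1, so a_2 = 1.
  36 = 36*1 + 0, so a_3 = 36.
so x = [6; 1, 1, 36].
Convergents (p_i = a_i*p_{i-1} + p_{i-2}, q_i = a_i*q_{i-1} + q_{i-2} with p_{-2}=0, p_{-1}=1, q_{-2}=1, q_{-1}=0), until the denominator exceeds 16:
  i=0: a_0=6, p_0 = 6*1 + 0 = 6, q_0 = 6*0 + 1 = 1.
  i=1: a_1=1, p_1 = 1*6 + 1 = 7, q_1 = 1*1 + 0 = 1.
  i=2: a_2=1, p_2 = 1*7 + 6 = 13, q_2 = 1*1 + 1 = 2.
  i=3: a_3=36, p_3 = 36*13 + 7 = 475, q_3 = 36*2 + 1 = 73.
q_3 = 73 > 16, so the last convergent with denominator <= 16 is p_2/q_2 = 13/2.
The closest fraction with denominator <= 16 is either p_2/q_2 or the intermediate fraction (k*p_2 + p_1)/(k*q_2 + q_1) with the largest k >= 1 whose denominator stays <= 16; these approach x as k grows, and every other convergent or intermediate fraction in range is farther away.
Largest k: floor((16 - q_1)/q_2) = floor((16 - 1)/2) = 7.
That gives (7*13 + 7)/(7*2 + 1) = 98/15.
Compare the errors: |x - 13/2| = |475*2 - 13*73|/(73*2) = 1/146, and |x - 98/15| = |475*15 - 98*73|/(73*15) = 29/1095.
Cross-multiplying, 1*1095 = 1095 < 4234 = 29*146, so 1/146 is smaller: the convergent 13/2 is closer to x than 98/15.

13/2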